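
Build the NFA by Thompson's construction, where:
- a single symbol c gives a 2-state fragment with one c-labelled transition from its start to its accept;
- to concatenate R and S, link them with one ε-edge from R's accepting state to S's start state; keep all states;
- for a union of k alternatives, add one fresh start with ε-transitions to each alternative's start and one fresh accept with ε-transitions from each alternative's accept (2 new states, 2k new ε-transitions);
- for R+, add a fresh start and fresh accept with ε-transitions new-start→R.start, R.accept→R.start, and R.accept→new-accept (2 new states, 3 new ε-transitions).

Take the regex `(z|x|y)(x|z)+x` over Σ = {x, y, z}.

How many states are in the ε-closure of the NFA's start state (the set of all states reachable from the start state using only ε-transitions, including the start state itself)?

4

Compute the ε-closure size of each fragment's start state recursively; a symbol fragment's start has no outgoing ε-edge, so its closure is just itself (size 1).
  z|x|y → new start ε-reaches every alternative's start; none of them accept ε, so the new accept is not reached: |closure| = 1 + 1 + 1 + 1 = 4
  x|z → |closure| = 1 + 1 + 1 = 3 (the new accept is not ε-reachable since no branch accepts ε)
  (x|z)+ → new start ε-reaches only the body's start; the new accept needs a symbol first: |closure| = 1 + 3 = 4
  (z|x|y)(x|z)+x → same as the first factor's closure: |closure| = 4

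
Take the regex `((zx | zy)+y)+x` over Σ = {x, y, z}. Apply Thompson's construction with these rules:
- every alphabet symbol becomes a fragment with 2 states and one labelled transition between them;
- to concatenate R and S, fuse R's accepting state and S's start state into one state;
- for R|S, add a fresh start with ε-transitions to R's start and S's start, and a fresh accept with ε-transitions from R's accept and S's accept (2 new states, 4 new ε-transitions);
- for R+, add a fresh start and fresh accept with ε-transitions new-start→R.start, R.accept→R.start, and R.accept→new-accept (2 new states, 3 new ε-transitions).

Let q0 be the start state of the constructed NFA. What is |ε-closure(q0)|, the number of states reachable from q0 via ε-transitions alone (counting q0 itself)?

Let C(F) = |ε-closure(F.start)| within fragment F, and note whether F accepts ε. Symbol fragments have C = 1 and do not accept ε. Then:
  zx — |closure| equals the left operand's closure size = 1 (its accept is not ε-reachable, so the closure stops there)
  zy — |closure| equals the left operand's closure size = 1 (its accept is not ε-reachable, so the closure stops there)
  zx | zy — |closure| = 1 + 1 + 1 = 3 (the new accept is not ε-reachable since no branch accepts ε)
  (zx | zy)+ — new start ε-reaches only the body's start; the new accept needs a symbol first: |closure| = 1 + 3 = 4
  (zx | zy)+y — |closure| equals the left operand's closure size = 4 (its accept is not ε-reachable, so the closure stops there)
  ((zx | zy)+y)+ — new start ε-reaches only the body's start; the new accept needs a symbol first: |closure| = 1 + 4 = 5
  ((zx | zy)+y)+x — same as the first factor's closure: |closure| = 5

5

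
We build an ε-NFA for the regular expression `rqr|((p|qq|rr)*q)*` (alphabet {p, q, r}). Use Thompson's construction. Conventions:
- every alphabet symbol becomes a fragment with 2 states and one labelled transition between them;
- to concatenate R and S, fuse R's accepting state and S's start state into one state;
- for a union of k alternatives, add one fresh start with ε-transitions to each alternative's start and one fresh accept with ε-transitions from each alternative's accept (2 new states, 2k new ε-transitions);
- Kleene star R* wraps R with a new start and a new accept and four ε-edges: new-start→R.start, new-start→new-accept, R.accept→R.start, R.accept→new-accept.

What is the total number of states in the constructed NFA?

Recursing over subexpressions:
Each of the 9 symbol leaves contributes a 2-state fragment.
  rqr — 4 states
  qq — 3 states
  rr — 3 states
  p|qq|rr — 10 states
  (p|qq|rr)* — 12 states
  (p|qq|rr)*q — 13 states
  ((p|qq|rr)*q)* — 15 states
  rqr|((p|qq|rr)*q)* — 21 states

21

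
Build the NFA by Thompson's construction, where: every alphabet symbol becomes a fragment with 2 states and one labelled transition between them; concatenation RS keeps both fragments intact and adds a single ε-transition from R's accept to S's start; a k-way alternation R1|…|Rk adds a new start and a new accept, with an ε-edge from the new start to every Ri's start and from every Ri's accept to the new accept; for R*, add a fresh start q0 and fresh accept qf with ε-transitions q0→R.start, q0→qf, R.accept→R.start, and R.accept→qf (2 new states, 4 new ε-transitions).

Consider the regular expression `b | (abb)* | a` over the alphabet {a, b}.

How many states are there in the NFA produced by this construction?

Bottom-up over the parse tree:
Each of the 5 symbol leaves contributes a 2-state fragment.
  abb = 6 states
  (abb)* = 8 states
  b | (abb)* | a = 14 states

14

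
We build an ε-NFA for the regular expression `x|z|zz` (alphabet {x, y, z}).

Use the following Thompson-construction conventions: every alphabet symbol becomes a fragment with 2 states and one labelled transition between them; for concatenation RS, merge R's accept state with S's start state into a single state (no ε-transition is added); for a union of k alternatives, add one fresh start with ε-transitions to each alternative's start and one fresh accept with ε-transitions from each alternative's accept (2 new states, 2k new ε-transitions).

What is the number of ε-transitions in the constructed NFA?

Recursing over subexpressions:
Each of the 4 symbol leaves contributes 0 ε-transitions.
  zz — 0 ε-transitions
  x|z|zz — 6 ε-transitions

6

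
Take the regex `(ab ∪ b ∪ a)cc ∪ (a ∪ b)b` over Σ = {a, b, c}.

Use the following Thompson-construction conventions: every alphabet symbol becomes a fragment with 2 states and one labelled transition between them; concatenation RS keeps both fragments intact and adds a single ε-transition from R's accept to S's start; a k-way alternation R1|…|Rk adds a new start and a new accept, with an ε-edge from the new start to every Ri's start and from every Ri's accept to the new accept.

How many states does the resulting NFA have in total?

Per subexpression:
Each of the 9 symbol leaves contributes a 2-state fragment.
  ab — 4 states
  ab ∪ b ∪ a — 10 states
  (ab ∪ b ∪ a)cc — 14 states
  a ∪ b — 6 states
  (a ∪ b)b — 8 states
  (ab ∪ b ∪ a)cc ∪ (a ∪ b)b — 24 states

24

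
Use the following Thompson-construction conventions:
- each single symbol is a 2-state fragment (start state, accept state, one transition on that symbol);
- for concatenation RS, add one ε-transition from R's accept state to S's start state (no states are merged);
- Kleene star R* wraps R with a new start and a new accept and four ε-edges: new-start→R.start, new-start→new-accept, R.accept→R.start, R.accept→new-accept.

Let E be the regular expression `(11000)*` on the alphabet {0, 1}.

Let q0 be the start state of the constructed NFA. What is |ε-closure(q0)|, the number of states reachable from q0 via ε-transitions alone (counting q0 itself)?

Compute the ε-closure size of each fragment's start state recursively; a symbol fragment's start has no outgoing ε-edge, so its closure is just itself (size 1).
  11000 : same as the first factor's closure: |closure| = 1
  (11000)* : the star's fresh start ε-reaches both the body's start and the fresh accept: |closure| = 2 + 1 = 3

3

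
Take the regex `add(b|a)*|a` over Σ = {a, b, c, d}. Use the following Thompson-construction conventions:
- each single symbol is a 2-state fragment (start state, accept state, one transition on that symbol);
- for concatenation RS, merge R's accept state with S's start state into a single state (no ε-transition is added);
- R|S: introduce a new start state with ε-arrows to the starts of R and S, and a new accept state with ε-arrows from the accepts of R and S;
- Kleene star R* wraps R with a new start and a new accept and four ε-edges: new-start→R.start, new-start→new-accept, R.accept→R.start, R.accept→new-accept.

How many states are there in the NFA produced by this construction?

Bottom-up over the parse tree:
Each of the 6 symbol leaves contributes a 2-state fragment.
  b|a : 6 states
  (b|a)* : 8 states
  add(b|a)* : 11 states
  add(b|a)*|a : 15 states

15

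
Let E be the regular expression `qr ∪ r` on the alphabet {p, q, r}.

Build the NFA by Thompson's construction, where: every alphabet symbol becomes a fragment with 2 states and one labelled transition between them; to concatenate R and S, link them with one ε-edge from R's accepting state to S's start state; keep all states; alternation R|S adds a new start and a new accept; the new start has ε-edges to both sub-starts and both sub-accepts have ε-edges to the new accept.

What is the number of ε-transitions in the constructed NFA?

By structural recursion:
Each of the 3 symbol leaves contributes 0 ε-transitions.
  qr : 1 ε-transition
  qr ∪ r : 5 ε-transitions

5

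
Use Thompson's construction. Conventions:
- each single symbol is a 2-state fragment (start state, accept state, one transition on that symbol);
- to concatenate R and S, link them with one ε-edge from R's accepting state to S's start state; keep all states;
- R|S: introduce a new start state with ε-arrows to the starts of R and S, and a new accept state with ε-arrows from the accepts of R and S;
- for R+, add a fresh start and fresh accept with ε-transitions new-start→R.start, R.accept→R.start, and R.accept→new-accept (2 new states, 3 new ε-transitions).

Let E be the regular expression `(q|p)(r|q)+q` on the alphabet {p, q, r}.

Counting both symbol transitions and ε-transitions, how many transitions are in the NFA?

18

Recursing over subexpressions:
Each of the 5 symbol leaves contributes 1 transition (1 symbol, 0 ε).
  q|p = 6 transitions (2 symbol, 4 ε)
  r|q = 6 transitions (2 symbol, 4 ε)
  (r|q)+ = 9 transitions (2 symbol, 7 ε)
  (q|p)(r|q)+q = 18 transitions (5 symbol, 13 ε)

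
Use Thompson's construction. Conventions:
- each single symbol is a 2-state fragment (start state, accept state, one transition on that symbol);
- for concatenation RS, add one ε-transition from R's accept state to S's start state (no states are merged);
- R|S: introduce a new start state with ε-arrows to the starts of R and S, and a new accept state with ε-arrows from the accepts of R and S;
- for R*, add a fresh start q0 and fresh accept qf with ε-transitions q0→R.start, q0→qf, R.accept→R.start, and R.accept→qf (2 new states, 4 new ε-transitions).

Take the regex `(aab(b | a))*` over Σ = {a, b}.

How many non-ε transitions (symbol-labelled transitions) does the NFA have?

Recursing over subexpressions:
Each of the 5 symbol leaves contributes exactly 1 symbol transition.
  b | a : 2 symbol transitions
  aab(b | a) : 5 symbol transitions
  (aab(b | a))* : 5 symbol transitions

5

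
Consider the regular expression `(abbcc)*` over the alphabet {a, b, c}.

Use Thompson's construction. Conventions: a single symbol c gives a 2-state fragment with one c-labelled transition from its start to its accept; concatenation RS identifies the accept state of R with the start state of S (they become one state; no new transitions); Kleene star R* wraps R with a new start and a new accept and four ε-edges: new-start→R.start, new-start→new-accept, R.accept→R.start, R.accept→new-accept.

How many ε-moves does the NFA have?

Bottom-up over the parse tree:
Each of the 5 symbol leaves contributes 0 ε-transitions.
  abbcc : 0 ε-transitions
  (abbcc)* : 4 ε-transitions

4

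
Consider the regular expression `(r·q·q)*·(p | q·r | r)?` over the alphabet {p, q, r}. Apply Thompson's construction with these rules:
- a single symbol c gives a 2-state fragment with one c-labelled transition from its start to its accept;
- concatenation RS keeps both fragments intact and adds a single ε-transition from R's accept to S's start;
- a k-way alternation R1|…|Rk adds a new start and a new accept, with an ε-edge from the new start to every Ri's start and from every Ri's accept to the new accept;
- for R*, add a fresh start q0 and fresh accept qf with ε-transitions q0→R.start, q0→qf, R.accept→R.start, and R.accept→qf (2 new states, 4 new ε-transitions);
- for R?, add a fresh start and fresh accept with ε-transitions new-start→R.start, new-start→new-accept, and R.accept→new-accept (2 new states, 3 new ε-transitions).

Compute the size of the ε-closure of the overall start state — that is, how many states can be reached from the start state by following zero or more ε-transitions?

Work bottom-up. For each fragment F, track |ε-closure(F.start)| and whether F's accept lies in that closure (i.e. whether F accepts ε). A single-symbol fragment has closure size 1 and does not accept ε.
  r·q·q → |ε-closure| equals the left operand's closure size = 1 (its accept is not ε-reachable, so the closure stops there)
  (r·q·q)* → new start has ε-edges to the inner start and to the new accept, so |ε-closure| = 2 + 1 = 3
  q·r → same as the first factor's closure: |ε-closure| = 1
  p | q·r | r → |ε-closure| = 1 + 1 + 1 + 1 = 4 (the new accept is not ε-reachable since no branch accepts ε)
  (p | q·r | r)? → |ε-closure| = 1 (new start) + 4 (body) + 1 (new accept, via ε) = 6
  (r·q·q)*·(p | q·r | r)? → |ε-closure| = 3 + 6 = 9 (closure spills across the concat boundary because the left factor accepts ε)

9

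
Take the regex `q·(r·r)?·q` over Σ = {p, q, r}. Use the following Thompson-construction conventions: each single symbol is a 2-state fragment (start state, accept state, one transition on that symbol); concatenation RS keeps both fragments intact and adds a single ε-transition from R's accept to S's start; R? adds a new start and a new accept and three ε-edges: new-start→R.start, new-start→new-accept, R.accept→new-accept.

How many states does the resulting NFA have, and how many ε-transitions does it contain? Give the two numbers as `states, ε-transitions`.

10, 6

Bottom-up over the parse tree:
Each of the 4 symbol leaves contributes 2 states and 0 ε-transitions.
  r·r = 4 states, 1 ε-transition
  (r·r)? = 6 states, 4 ε-transitions
  q·(r·r)?·q = 10 states, 6 ε-transitions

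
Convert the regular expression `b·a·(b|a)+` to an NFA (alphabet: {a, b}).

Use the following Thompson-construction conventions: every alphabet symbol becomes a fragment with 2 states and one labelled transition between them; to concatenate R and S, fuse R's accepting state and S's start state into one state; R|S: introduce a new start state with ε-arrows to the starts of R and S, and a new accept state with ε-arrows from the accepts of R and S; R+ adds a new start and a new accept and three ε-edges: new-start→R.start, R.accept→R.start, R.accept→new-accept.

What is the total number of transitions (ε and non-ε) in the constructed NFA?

Building bottom-up:
Each of the 4 symbol leaves contributes 1 transition (1 symbol, 0 ε).
  b|a = 6 transitions (2 symbol, 4 ε)
  (b|a)+ = 9 transitions (2 symbol, 7 ε)
  b·a·(b|a)+ = 11 transitions (4 symbol, 7 ε)

11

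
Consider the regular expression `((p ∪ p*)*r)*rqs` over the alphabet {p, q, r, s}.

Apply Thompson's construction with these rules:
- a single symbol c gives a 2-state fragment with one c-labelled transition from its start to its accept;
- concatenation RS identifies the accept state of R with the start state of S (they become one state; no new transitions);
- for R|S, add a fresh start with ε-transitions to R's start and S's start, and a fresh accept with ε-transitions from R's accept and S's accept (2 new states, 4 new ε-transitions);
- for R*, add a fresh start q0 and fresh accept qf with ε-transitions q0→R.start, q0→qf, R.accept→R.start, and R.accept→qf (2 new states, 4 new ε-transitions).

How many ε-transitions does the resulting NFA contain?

16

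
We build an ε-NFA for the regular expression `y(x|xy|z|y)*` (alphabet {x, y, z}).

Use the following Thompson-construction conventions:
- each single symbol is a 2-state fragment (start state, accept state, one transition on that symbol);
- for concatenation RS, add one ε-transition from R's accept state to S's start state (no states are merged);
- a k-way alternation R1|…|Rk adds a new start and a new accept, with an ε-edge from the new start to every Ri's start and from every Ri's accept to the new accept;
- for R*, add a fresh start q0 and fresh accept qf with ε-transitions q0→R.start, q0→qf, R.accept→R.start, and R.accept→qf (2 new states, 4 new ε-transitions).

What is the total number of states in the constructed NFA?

16

Per subexpression:
Each of the 6 symbol leaves contributes a 2-state fragment.
  xy : 4 states
  x|xy|z|y : 12 states
  (x|xy|z|y)* : 14 states
  y(x|xy|z|y)* : 16 states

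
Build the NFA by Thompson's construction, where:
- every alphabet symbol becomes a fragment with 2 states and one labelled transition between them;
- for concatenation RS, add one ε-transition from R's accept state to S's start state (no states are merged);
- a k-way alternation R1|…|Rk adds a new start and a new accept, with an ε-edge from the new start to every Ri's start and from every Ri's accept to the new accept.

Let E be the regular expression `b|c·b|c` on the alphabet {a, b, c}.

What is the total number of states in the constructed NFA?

10

Bottom-up over the parse tree:
Each of the 4 symbol leaves contributes a 2-state fragment.
  c·b : 4 states
  b|c·b|c : 10 states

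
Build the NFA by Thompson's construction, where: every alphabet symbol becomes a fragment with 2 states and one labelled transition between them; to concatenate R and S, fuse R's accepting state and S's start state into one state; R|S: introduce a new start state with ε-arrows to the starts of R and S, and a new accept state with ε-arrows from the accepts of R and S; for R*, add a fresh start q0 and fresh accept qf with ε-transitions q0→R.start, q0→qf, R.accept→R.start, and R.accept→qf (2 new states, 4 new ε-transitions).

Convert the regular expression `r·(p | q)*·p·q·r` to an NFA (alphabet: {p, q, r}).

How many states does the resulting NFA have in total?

12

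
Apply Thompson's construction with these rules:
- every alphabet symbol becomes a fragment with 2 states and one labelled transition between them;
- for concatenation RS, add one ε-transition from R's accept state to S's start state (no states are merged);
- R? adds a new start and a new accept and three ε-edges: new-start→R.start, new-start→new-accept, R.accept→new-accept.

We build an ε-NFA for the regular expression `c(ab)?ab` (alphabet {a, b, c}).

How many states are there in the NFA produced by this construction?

12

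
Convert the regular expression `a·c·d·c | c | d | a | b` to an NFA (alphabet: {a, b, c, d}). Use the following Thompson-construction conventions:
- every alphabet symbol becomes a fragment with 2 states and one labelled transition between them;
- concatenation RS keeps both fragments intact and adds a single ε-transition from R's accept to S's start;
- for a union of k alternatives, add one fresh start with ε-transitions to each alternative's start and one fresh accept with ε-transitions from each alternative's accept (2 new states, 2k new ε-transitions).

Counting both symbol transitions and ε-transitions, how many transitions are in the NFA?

21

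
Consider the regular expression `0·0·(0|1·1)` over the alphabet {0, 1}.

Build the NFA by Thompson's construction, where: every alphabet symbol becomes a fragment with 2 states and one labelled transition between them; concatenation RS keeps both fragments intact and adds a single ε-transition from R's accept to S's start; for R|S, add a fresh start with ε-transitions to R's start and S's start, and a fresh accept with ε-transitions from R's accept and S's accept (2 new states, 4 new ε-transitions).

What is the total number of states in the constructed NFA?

Building bottom-up:
Each of the 5 symbol leaves contributes a 2-state fragment.
  1·1 → 4 states
  0|1·1 → 8 states
  0·0·(0|1·1) → 12 states

12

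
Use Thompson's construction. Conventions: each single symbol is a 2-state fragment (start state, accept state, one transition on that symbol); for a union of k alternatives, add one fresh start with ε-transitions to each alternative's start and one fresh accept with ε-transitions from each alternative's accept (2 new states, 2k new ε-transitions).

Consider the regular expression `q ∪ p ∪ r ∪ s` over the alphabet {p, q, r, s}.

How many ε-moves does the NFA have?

Bottom-up over the parse tree:
Each of the 4 symbol leaves contributes 0 ε-transitions.
  q ∪ p ∪ r ∪ s : 8 ε-transitions

8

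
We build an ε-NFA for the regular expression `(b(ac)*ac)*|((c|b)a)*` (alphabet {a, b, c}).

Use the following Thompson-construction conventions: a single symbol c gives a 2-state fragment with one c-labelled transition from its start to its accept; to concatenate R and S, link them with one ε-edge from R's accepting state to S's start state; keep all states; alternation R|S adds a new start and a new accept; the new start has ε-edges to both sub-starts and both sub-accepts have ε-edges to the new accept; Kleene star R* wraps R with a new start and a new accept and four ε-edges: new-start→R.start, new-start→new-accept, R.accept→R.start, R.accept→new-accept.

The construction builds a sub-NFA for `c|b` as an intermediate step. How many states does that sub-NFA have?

6

Fragment for `c|b`:
Each of the 2 symbol leaves contributes a 2-state fragment.
  c|b : 6 states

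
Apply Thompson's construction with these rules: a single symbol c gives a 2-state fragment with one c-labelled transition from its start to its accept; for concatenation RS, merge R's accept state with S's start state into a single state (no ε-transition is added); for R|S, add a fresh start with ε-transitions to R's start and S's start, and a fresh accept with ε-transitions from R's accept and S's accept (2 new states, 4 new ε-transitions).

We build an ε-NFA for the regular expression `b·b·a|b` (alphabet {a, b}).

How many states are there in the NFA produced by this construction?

8

Per subexpression:
Each of the 4 symbol leaves contributes a 2-state fragment.
  b·b·a : 4 states
  b·b·a|b : 8 states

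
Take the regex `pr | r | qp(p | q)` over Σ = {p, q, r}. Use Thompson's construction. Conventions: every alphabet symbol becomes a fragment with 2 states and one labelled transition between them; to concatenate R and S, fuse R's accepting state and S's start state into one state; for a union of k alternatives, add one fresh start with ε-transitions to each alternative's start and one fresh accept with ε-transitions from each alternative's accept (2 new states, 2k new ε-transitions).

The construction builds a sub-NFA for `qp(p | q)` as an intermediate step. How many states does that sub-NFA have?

8

Fragment for `qp(p | q)`:
Each of the 4 symbol leaves contributes a 2-state fragment.
  p | q : 6 states
  qp(p | q) : 8 states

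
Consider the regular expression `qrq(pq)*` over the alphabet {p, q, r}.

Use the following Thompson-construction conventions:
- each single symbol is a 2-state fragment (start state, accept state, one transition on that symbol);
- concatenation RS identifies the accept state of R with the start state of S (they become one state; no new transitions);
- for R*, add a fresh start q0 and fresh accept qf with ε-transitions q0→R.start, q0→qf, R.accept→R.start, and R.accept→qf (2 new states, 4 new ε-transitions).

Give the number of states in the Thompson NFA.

8

Building bottom-up:
Each of the 5 symbol leaves contributes a 2-state fragment.
  pq → 3 states
  (pq)* → 5 states
  qrq(pq)* → 8 states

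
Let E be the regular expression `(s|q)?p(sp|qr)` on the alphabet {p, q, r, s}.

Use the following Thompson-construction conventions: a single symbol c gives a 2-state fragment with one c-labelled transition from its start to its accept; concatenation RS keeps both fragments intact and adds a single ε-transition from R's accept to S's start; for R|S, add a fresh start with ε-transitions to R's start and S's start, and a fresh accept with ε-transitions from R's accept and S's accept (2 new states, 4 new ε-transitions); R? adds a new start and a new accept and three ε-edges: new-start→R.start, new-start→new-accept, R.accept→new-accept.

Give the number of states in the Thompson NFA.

20

Building bottom-up:
Each of the 7 symbol leaves contributes a 2-state fragment.
  s|q — 6 states
  (s|q)? — 8 states
  sp — 4 states
  qr — 4 states
  sp|qr — 10 states
  (s|q)?p(sp|qr) — 20 states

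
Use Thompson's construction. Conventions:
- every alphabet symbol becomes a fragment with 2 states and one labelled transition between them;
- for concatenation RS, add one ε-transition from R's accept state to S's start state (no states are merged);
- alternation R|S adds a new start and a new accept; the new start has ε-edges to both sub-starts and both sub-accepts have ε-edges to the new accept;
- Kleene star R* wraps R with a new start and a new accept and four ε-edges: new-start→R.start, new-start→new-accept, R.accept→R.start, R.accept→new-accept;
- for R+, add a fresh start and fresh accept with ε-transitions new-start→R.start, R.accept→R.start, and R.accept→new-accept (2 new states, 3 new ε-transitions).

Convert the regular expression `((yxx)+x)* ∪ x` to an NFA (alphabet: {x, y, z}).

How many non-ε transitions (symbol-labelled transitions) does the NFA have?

Building bottom-up:
Each of the 5 symbol leaves contributes exactly 1 symbol transition.
  yxx — 3 symbol transitions
  (yxx)+ — 3 symbol transitions
  (yxx)+x — 4 symbol transitions
  ((yxx)+x)* — 4 symbol transitions
  ((yxx)+x)* ∪ x — 5 symbol transitions

5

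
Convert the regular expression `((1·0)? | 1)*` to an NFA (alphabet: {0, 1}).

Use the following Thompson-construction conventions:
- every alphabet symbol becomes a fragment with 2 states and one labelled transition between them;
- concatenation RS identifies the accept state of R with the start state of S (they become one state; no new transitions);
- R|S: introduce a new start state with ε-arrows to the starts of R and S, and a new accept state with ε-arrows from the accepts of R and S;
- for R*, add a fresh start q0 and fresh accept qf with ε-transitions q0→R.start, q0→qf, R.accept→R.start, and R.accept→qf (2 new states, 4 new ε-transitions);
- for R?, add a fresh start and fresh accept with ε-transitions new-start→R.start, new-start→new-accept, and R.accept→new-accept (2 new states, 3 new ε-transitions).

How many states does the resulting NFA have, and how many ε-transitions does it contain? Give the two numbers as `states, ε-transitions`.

By structural recursion:
Each of the 3 symbol leaves contributes 2 states and 0 ε-transitions.
  1·0 — 3 states, 0 ε-transitions
  (1·0)? — 5 states, 3 ε-transitions
  (1·0)? | 1 — 9 states, 7 ε-transitions
  ((1·0)? | 1)* — 11 states, 11 ε-transitions

11, 11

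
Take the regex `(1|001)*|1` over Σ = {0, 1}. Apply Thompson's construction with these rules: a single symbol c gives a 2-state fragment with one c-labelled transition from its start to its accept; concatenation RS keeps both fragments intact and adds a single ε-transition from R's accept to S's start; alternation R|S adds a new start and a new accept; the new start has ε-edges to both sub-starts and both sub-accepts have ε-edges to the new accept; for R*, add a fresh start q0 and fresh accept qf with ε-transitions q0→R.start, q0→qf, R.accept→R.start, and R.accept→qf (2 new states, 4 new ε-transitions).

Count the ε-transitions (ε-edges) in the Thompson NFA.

14

Building bottom-up:
Each of the 5 symbol leaves contributes 0 ε-transitions.
  001 → 2 ε-transitions
  1|001 → 6 ε-transitions
  (1|001)* → 10 ε-transitions
  (1|001)*|1 → 14 ε-transitions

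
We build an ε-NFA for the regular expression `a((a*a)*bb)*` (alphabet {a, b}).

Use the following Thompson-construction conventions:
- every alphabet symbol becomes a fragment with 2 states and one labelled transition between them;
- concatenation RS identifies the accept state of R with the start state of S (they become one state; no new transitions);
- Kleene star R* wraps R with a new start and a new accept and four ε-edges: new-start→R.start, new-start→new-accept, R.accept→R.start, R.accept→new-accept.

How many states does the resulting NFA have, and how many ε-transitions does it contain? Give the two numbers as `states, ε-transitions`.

By structural recursion:
Each of the 5 symbol leaves contributes 2 states and 0 ε-transitions.
  a* → 4 states, 4 ε-transitions
  a*a → 5 states, 4 ε-transitions
  (a*a)* → 7 states, 8 ε-transitions
  (a*a)*bb → 9 states, 8 ε-transitions
  ((a*a)*bb)* → 11 states, 12 ε-transitions
  a((a*a)*bb)* → 12 states, 12 ε-transitions

12, 12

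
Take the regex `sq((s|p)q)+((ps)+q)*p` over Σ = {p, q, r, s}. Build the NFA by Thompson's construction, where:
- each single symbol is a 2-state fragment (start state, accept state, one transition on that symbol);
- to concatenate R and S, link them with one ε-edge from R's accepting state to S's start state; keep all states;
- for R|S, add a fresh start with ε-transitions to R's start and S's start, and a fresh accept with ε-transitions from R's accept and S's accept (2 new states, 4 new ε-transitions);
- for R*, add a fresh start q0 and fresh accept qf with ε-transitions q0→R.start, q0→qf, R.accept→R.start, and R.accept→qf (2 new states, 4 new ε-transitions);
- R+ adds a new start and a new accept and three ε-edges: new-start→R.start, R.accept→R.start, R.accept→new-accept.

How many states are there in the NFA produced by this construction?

26

Bottom-up over the parse tree:
Each of the 9 symbol leaves contributes a 2-state fragment.
  s|p → 6 states
  (s|p)q → 8 states
  ((s|p)q)+ → 10 states
  ps → 4 states
  (ps)+ → 6 states
  (ps)+q → 8 states
  ((ps)+q)* → 10 states
  sq((s|p)q)+((ps)+q)*p → 26 states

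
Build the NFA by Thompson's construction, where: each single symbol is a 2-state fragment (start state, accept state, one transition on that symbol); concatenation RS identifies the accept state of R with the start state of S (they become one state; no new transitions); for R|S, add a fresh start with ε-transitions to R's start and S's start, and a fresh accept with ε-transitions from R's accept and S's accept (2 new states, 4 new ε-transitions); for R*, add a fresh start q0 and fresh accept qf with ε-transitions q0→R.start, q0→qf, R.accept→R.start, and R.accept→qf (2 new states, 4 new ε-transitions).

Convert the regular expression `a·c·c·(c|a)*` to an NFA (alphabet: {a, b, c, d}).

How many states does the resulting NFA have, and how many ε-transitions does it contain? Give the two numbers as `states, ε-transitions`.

Bottom-up over the parse tree:
Each of the 5 symbol leaves contributes 2 states and 0 ε-transitions.
  c|a — 6 states, 4 ε-transitions
  (c|a)* — 8 states, 8 ε-transitions
  a·c·c·(c|a)* — 11 states, 8 ε-transitions

11, 8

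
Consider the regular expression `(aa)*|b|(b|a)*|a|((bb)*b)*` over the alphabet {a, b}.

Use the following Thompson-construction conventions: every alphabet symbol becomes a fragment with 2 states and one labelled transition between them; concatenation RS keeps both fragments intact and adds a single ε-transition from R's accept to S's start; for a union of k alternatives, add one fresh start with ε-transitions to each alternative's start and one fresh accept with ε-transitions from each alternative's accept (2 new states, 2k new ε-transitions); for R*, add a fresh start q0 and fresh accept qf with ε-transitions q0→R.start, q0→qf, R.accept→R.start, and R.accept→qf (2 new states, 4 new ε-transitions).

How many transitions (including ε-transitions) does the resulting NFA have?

42

Building bottom-up:
Each of the 9 symbol leaves contributes 1 transition (1 symbol, 0 ε).
  aa : 3 transitions (2 symbol, 1 ε)
  (aa)* : 7 transitions (2 symbol, 5 ε)
  b|a : 6 transitions (2 symbol, 4 ε)
  (b|a)* : 10 transitions (2 symbol, 8 ε)
  bb : 3 transitions (2 symbol, 1 ε)
  (bb)* : 7 transitions (2 symbol, 5 ε)
  (bb)*b : 9 transitions (3 symbol, 6 ε)
  ((bb)*b)* : 13 transitions (3 symbol, 10 ε)
  (aa)*|b|(b|a)*|a|((bb)*b)* : 42 transitions (9 symbol, 33 ε)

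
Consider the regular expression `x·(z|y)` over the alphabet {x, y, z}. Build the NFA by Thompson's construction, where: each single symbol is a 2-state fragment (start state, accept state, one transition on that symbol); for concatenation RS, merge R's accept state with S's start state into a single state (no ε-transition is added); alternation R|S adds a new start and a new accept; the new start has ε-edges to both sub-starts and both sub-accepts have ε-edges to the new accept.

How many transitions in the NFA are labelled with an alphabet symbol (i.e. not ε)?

Bottom-up over the parse tree:
Each of the 3 symbol leaves contributes exactly 1 symbol transition.
  z|y → 2 symbol transitions
  x·(z|y) → 3 symbol transitions

3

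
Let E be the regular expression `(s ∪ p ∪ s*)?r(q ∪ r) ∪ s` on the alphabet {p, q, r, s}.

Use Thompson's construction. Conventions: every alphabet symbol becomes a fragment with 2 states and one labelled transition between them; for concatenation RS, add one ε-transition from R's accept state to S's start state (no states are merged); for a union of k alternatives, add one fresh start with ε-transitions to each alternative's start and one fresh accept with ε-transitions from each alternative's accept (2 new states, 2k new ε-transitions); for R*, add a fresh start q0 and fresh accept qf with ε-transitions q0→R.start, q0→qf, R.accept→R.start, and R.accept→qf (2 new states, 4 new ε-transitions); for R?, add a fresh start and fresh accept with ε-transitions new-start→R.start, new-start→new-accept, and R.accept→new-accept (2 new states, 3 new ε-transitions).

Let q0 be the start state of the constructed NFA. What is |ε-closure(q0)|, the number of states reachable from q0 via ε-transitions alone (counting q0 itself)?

12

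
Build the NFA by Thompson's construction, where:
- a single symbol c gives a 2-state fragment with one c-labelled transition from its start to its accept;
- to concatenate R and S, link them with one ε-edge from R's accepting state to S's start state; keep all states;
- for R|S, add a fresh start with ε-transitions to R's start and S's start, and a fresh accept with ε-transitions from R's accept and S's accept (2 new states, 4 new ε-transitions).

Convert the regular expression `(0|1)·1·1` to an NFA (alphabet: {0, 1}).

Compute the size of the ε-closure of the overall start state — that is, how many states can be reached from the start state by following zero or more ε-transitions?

3

Compute the ε-closure size of each fragment's start state recursively; a symbol fragment's start has no outgoing ε-edge, so its closure is just itself (size 1).
  0|1 → |closure| = 1 + 1 + 1 = 3 (the new accept is not ε-reachable since no branch accepts ε)
  (0|1)·1·1 → |closure| equals the left operand's closure size = 3 (its accept is not ε-reachable, so the closure stops there)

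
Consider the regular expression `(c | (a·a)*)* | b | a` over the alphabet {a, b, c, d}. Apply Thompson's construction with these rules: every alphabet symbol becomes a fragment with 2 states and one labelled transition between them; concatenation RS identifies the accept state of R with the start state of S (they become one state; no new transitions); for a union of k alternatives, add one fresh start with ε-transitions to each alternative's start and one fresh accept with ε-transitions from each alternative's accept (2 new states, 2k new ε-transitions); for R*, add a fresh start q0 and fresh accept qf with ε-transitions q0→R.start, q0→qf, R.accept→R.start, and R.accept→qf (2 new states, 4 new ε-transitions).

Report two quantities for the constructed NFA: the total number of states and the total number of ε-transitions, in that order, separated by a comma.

17, 18

Per subexpression:
Each of the 5 symbol leaves contributes 2 states and 0 ε-transitions.
  a·a — 3 states, 0 ε-transitions
  (a·a)* — 5 states, 4 ε-transitions
  c | (a·a)* — 9 states, 8 ε-transitions
  (c | (a·a)*)* — 11 states, 12 ε-transitions
  (c | (a·a)*)* | b | a — 17 states, 18 ε-transitions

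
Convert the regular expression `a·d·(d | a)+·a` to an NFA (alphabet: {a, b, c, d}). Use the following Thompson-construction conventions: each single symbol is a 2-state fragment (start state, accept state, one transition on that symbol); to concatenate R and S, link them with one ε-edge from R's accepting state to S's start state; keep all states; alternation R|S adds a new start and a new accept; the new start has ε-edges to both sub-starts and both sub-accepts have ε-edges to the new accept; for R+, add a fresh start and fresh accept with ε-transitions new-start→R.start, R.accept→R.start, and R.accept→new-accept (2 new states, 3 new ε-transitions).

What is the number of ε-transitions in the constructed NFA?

10

Bottom-up over the parse tree:
Each of the 5 symbol leaves contributes 0 ε-transitions.
  d | a = 4 ε-transitions
  (d | a)+ = 7 ε-transitions
  a·d·(d | a)+·a = 10 ε-transitions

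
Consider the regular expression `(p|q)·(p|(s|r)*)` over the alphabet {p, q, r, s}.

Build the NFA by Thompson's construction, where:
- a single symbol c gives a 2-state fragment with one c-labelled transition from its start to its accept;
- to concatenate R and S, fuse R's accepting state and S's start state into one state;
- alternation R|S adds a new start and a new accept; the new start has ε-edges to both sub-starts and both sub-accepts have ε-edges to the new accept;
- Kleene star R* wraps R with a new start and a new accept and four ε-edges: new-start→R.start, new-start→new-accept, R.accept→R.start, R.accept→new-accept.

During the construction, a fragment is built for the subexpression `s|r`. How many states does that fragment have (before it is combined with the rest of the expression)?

Fragment for `s|r`:
Each of the 2 symbol leaves contributes a 2-state fragment.
  s|r — 6 states

6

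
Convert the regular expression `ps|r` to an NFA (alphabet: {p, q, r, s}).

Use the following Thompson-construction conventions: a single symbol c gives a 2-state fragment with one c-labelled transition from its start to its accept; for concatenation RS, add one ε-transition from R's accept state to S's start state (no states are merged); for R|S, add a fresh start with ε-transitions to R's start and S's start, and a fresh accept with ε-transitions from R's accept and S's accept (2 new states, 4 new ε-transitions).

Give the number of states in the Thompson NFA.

8

Recursing over subexpressions:
Each of the 3 symbol leaves contributes a 2-state fragment.
  ps : 4 states
  ps|r : 8 states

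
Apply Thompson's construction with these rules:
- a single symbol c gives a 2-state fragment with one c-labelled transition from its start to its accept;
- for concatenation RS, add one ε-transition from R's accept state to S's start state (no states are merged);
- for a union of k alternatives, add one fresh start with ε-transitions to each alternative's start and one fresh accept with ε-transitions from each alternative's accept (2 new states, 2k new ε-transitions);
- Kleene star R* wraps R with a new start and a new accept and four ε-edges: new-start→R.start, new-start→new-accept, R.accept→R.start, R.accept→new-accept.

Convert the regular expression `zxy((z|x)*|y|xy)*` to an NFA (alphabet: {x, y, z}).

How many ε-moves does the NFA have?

Building bottom-up:
Each of the 8 symbol leaves contributes 0 ε-transitions.
  z|x = 4 ε-transitions
  (z|x)* = 8 ε-transitions
  xy = 1 ε-transition
  (z|x)*|y|xy = 15 ε-transitions
  ((z|x)*|y|xy)* = 19 ε-transitions
  zxy((z|x)*|y|xy)* = 22 ε-transitions

22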